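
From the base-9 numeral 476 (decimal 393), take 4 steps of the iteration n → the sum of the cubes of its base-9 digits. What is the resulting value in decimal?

73

393 = (4,7,6)_9 → 623
623 = (7,6,2)_9 → 567
567 = (7,0,0)_9 → 343
343 = (4,2,1)_9 → 73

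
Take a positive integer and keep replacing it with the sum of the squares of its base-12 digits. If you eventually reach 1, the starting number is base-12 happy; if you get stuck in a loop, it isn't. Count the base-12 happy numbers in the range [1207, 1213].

1207: 1207 → 129 → 181 → 11 → 121 → 101 → 89 → 74 → 40 → 25 → 5 → 25  — not base-12 happy
1208: 1208 → 144 → 1  — base-12 happy
1209: 1209 → 161 → 27 → 13 → 2 → 4 → 16 → 17 → 26 → 8 → 64 → 41 → 34 → 104 → 128 → 164 → 66 → 61 → 26  — not base-12 happy
1210: 1210 → 180 → 10 → 100 → 80 → 100  — not base-12 happy
1211: 1211 → 201 → 98 → 68 → 89 → 74 → 40 → 25 → 5 → 25  — not base-12 happy
1212: 1212 → 89 → 74 → 40 → 25 → 5 → 25  — not base-12 happy
1213: 1213 → 90 → 85 → 50 → 20 → 65 → 50  — not base-12 happy
base-12 happy: 1208

1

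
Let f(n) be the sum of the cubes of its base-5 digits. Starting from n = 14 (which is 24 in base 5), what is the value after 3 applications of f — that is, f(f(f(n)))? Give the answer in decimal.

28

14 = (2,4)_5 → 2³ + 4³ = 72
72 = (2,4,2)_5 → 2³ + 4³ + 2³ = 80
80 = (3,1,0)_5 → 3³ + 1³ + 0³ = 28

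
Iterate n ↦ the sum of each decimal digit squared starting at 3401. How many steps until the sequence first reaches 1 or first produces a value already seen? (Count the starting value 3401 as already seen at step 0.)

11

3401 → 3² + 4² + 0² + 1² = 9 + 16 + 0 + 1 = 26
26 → 2² + 6² = 4 + 36 = 40
40 → 4² + 0² = 16 + 0 = 16
16 → 1² + 6² = 1 + 36 = 37
37 → 3² + 7² = 9 + 49 = 58
58 → 5² + 8² = 25 + 64 = 89
89 → 8² + 9² = 64 + 81 = 145
145 → 1² + 4² + 5² = 1 + 16 + 25 = 42
42 → 4² + 2² = 16 + 4 = 20
20 → 2² + 0² = 4 + 0 = 4
4 → 4² = 16  — 16 repeats.
That took 11 steps.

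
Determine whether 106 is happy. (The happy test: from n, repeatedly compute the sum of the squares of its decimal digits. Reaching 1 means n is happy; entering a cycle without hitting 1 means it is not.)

106 → 1² + 0² + 6² = 37
37 → 3² + 7² = 58
58 → 5² + 8² = 89
89 → 8² + 9² = 145
145 → 1² + 4² + 5² = 42
42 → 4² + 2² = 20
20 → 2² + 0² = 4
4 → 4² = 16
16 → 1² + 6² = 37  — 37 already seen; the sequence cycles without reaching 1.

not happy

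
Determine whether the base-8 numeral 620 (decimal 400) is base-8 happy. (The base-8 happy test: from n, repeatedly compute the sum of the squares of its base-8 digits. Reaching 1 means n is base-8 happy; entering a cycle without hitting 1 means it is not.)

400 = (6,2,0)_8 → 6² + 2² + 0² = 36 + 4 + 0 = 40
40 = (5,0)_8 → 5² + 0² = 25 + 0 = 25
25 = (3,1)_8 → 3² + 1² = 9 + 1 = 10
10 = (1,2)_8 → 1² + 2² = 1 + 4 = 5
5 = (5)_8 → 5² = 25  — 25 already seen; the sequence cycles without reaching 1.

not base-8 happy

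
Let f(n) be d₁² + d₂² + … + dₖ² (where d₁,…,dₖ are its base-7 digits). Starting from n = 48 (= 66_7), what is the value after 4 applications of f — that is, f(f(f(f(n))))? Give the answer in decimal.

16

48 = (6,6)_7 → 72
72 = (1,3,2)_7 → 14
14 = (2,0)_7 → 4
4 = (4)_7 → 16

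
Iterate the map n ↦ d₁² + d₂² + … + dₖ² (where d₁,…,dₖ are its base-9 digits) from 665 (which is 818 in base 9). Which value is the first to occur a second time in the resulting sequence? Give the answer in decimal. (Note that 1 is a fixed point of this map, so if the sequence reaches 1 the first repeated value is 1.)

665 = (8,1,8)_9 → 129
129 = (1,5,3)_9 → 35
35 = (3,8)_9 → 73
73 = (8,1)_9 → 65
65 = (7,2)_9 → 53
53 = (5,8)_9 → 89
89 = (1,0,8)_9 → 65  — 65 already appeared earlier.

65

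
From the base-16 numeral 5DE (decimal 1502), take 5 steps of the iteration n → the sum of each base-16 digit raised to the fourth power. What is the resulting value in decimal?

1502 = (5,13,14)_16 → 5⁴ + 13⁴ + 14⁴ = 625 + 28561 + 38416 = 67602
67602 = (1,0,8,1,2)_16 → 1⁴ + 0⁴ + 8⁴ + 1⁴ + 2⁴ = 1 + 0 + 4096 + 1 + 16 = 4114
4114 = (1,0,1,2)_16 → 1⁴ + 0⁴ + 1⁴ + 2⁴ = 1 + 0 + 1 + 16 = 18
18 = (1,2)_16 → 1⁴ + 2⁴ = 1 + 16 = 17
17 = (1,1)_16 → 1⁴ + 1⁴ = 1 + 1 = 2

2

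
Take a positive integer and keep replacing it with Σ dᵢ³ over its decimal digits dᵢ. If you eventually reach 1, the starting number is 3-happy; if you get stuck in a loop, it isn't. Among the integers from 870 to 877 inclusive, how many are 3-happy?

870: 870 → 855 → 762 → 567 → 684 → 792 → 1080 → 513 → 153 → 153  — not 3-happy
871: 871 → 856 → 853 → 664 → 496 → 1009 → 730 → 370 → 370  — not 3-happy
872: 872 → 863 → 755 → 593 → 881 → 1025 → 134 → 92 → 737 → 713 → 371 → 371  — not 3-happy
873: 873 → 882 → 1032 → 36 → 243 → 99 → 1458 → 702 → 351 → 153 → 153  — not 3-happy
874: 874 → 919 → 1459 → 919  — not 3-happy
875: 875 → 980 → 1241 → 74 → 407 → 407  — not 3-happy
876: 876 → 1071 → 345 → 216 → 225 → 141 → 66 → 432 → 99 → 1458 → 702 → 351 → 153 → 153  — not 3-happy
877: 877 → 1198 → 1243 → 100 → 1  — 3-happy
3-happy: 877

1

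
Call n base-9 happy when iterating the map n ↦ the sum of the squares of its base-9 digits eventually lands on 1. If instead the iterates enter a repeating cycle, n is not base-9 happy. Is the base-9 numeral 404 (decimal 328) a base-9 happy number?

not base-9 happy

328 = (4,0,4)_9 → 4² + 0² + 4² = 32
32 = (3,5)_9 → 3² + 5² = 34
34 = (3,7)_9 → 3² + 7² = 58
58 = (6,4)_9 → 6² + 4² = 52
52 = (5,7)_9 → 5² + 7² = 74
74 = (8,2)_9 → 8² + 2² = 68
68 = (7,5)_9 → 7² + 5² = 74  — 74 already seen; the sequence cycles without reaching 1.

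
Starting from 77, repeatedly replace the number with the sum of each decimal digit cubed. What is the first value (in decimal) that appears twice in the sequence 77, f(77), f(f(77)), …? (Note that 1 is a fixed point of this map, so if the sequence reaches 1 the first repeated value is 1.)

77 → 7³ + 7³ = 686
686 → 6³ + 8³ + 6³ = 944
944 → 9³ + 4³ + 4³ = 857
857 → 8³ + 5³ + 7³ = 980
980 → 9³ + 8³ + 0³ = 1241
1241 → 1³ + 2³ + 4³ + 1³ = 74
74 → 7³ + 4³ = 407
407 → 4³ + 0³ + 7³ = 407  — 407 already appeared earlier.

407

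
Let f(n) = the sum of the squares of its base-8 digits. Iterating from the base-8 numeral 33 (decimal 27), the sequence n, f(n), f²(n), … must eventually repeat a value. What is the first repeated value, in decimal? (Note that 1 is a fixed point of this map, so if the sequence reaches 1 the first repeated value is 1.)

1

27 = (3,3)_8 → 18
18 = (2,2)_8 → 8
8 = (1,0)_8 → 1  — reached the fixed point 1.
1 → 1, so 1 is the first repeated value.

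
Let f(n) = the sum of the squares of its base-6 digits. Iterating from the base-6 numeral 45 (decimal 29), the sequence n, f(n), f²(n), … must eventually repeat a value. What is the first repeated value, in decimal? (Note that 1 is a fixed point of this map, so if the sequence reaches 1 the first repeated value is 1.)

29

29 = (4,5)_6 → 41
41 = (1,0,5)_6 → 26
26 = (4,2)_6 → 20
20 = (3,2)_6 → 13
13 = (2,1)_6 → 5
5 = (5)_6 → 25
25 = (4,1)_6 → 17
17 = (2,5)_6 → 29  — 29 already appeared earlier.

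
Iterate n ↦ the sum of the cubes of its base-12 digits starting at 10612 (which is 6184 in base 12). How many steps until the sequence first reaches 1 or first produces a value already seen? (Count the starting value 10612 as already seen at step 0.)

15

10612 = (6,1,8,4)_12 → 6³ + 1³ + 8³ + 4³ = 793
793 = (5,6,1)_12 → 5³ + 6³ + 1³ = 342
342 = (2,4,6)_12 → 2³ + 4³ + 6³ = 288
288 = (2,0,0)_12 → 2³ + 0³ + 0³ = 8
8 = (8)_12 → 8³ = 512
512 = (3,6,8)_12 → 3³ + 6³ + 8³ = 755
755 = (5,2,11)_12 → 5³ + 2³ + 11³ = 1464
1464 = (10,2,0)_12 → 10³ + 2³ + 0³ = 1008
1008 = (7,0,0)_12 → 7³ + 0³ + 0³ = 343
343 = (2,4,7)_12 → 2³ + 4³ + 7³ = 415
415 = (2,10,7)_12 → 2³ + 10³ + 7³ = 1351
1351 = (9,4,7)_12 → 9³ + 4³ + 7³ = 1136
1136 = (7,10,8)_12 → 7³ + 10³ + 8³ = 1855
1855 = (1,0,10,7)_12 → 1³ + 0³ + 10³ + 7³ = 1344
1344 = (9,4,0)_12 → 9³ + 4³ + 0³ = 793  — 793 repeats.
That took 15 steps.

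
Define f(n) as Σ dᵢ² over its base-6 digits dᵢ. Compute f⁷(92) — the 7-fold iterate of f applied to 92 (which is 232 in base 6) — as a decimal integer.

5

92 = (2,3,2)_6 → 2² + 3² + 2² = 17
17 = (2,5)_6 → 2² + 5² = 29
29 = (4,5)_6 → 4² + 5² = 41
41 = (1,0,5)_6 → 1² + 0² + 5² = 26
26 = (4,2)_6 → 4² + 2² = 20
20 = (3,2)_6 → 3² + 2² = 13
13 = (2,1)_6 → 2² + 1² = 5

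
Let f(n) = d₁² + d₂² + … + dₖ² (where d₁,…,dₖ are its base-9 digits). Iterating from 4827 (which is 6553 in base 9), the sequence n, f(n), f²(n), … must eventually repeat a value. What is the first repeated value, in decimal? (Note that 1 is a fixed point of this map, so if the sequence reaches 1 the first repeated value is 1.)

1

4827 = (6,5,5,3)_9 → 6² + 5² + 5² + 3² = 95
95 = (1,1,5)_9 → 1² + 1² + 5² = 27
27 = (3,0)_9 → 3² + 0² = 9
9 = (1,0)_9 → 1² + 0² = 1  — reached the fixed point 1.
1 → 1, so 1 is the first repeated value.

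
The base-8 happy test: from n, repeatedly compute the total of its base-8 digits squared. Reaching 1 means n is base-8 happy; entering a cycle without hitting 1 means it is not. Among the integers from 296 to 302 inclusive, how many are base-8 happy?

1

296: 296 → 41 → 26 → 13 → 26  — not base-8 happy
297: 297 → 42 → 29 → 34 → 20 → 20  — not base-8 happy
298: 298 → 45 → 50 → 40 → 25 → 10 → 5 → 25  — not base-8 happy
299: 299 → 50 → 40 → 25 → 10 → 5 → 25  — not base-8 happy
300: 300 → 57 → 50 → 40 → 25 → 10 → 5 → 25  — not base-8 happy
301: 301 → 66 → 5 → 25 → 10 → 5  — not base-8 happy
302: 302 → 77 → 27 → 18 → 8 → 1  — base-8 happy
base-8 happy: 302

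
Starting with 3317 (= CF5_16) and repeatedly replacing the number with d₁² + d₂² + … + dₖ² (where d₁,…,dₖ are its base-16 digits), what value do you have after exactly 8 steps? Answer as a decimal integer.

3317 = (12,15,5)_16 → 394
394 = (1,8,10)_16 → 165
165 = (10,5)_16 → 125
125 = (7,13)_16 → 218
218 = (13,10)_16 → 269
269 = (1,0,13)_16 → 170
170 = (10,10)_16 → 200
200 = (12,8)_16 → 208

208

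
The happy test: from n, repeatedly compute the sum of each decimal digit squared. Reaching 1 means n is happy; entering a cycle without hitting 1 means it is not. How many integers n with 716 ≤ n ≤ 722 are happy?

716: 716 → 86 → 100 → 1  (reaches 1)
717: 717 → 99 → 162 → 41 → 17 → 50 → 25 → 29 → 85 → 89 → 145 → 42 → 20 → 4 → 16 → 37 → 58 → 89  (repeats 89)
718: 718 → 114 → 18 → 65 → 61 → 37 → 58 → 89 → 145 → 42 → 20 → 4 → 16 → 37  (repeats 37)
719: 719 → 131 → 11 → 2 → 4 → 16 → 37 → 58 → 89 → 145 → 42 → 20 → 4  (repeats 4)
720: 720 → 53 → 34 → 25 → 29 → 85 → 89 → 145 → 42 → 20 → 4 → 16 → 37 → 58 → 89  (repeats 89)
721: 721 → 54 → 41 → 17 → 50 → 25 → 29 → 85 → 89 → 145 → 42 → 20 → 4 → 16 → 37 → 58 → 89  (repeats 89)
722: 722 → 57 → 74 → 65 → 61 → 37 → 58 → 89 → 145 → 42 → 20 → 4 → 16 → 37  (repeats 37)
happy: 716

1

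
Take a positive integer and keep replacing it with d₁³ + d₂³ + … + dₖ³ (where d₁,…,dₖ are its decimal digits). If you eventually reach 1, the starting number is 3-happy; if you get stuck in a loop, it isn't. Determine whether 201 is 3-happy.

201 → 2³ + 0³ + 1³ = 8 + 0 + 1 = 9
9 → 9³ = 729
729 → 7³ + 2³ + 9³ = 343 + 8 + 729 = 1080
1080 → 1³ + 0³ + 8³ + 0³ = 1 + 0 + 512 + 0 = 513
513 → 5³ + 1³ + 3³ = 125 + 1 + 27 = 153
153 → 1³ + 5³ + 3³ = 1 + 125 + 27 = 153  — 153 already seen; the sequence cycles without reaching 1.

not 3-happy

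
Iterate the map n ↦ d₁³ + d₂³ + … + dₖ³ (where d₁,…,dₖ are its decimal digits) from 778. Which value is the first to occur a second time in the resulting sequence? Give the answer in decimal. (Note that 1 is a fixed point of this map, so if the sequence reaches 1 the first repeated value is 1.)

778 → 7³ + 7³ + 8³ = 343 + 343 + 512 = 1198
1198 → 1³ + 1³ + 9³ + 8³ = 1 + 1 + 729 + 512 = 1243
1243 → 1³ + 2³ + 4³ + 3³ = 1 + 8 + 64 + 27 = 100
100 → 1³ + 0³ + 0³ = 1 + 0 + 0 = 1  — reached the fixed point 1.
1 → 1, so 1 is the first repeated value.

1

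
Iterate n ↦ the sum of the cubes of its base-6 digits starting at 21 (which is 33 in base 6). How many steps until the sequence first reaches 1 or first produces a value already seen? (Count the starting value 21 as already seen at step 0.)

21 = (3,3)_6 → 3³ + 3³ = 27 + 27 = 54
54 = (1,3,0)_6 → 1³ + 3³ + 0³ = 1 + 27 + 0 = 28
28 = (4,4)_6 → 4³ + 4³ = 64 + 64 = 128
128 = (3,3,2)_6 → 3³ + 3³ + 2³ = 27 + 27 + 8 = 62
62 = (1,4,2)_6 → 1³ + 4³ + 2³ = 1 + 64 + 8 = 73
73 = (2,0,1)_6 → 2³ + 0³ + 1³ = 8 + 0 + 1 = 9
9 = (1,3)_6 → 1³ + 3³ = 1 + 27 = 28  — 28 repeats.
That took 7 steps.

7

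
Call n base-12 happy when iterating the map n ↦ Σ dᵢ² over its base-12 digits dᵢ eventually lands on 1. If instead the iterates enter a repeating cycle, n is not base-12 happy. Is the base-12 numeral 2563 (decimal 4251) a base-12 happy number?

4251 = (2,5,6,3)_12 → 74
74 = (6,2)_12 → 40
40 = (3,4)_12 → 25
25 = (2,1)_12 → 5
5 = (5)_12 → 25  — 25 already seen; the sequence cycles without reaching 1.

not base-12 happy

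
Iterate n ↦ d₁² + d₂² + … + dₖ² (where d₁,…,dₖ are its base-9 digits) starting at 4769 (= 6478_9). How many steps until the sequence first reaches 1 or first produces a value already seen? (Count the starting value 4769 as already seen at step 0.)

4769 = (6,4,7,8)_9 → 6² + 4² + 7² + 8² = 36 + 16 + 49 + 64 = 165
165 = (2,0,3)_9 → 2² + 0² + 3² = 4 + 0 + 9 = 13
13 = (1,4)_9 → 1² + 4² = 1 + 16 = 17
17 = (1,8)_9 → 1² + 8² = 1 + 64 = 65
65 = (7,2)_9 → 7² + 2² = 49 + 4 = 53
53 = (5,8)_9 → 5² + 8² = 25 + 64 = 89
89 = (1,0,8)_9 → 1² + 0² + 8² = 1 + 0 + 64 = 65  — 65 repeats.
That took 7 steps.

7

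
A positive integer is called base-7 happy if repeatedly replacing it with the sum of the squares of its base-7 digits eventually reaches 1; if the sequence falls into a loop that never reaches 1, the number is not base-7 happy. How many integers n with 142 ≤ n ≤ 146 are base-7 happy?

1

142: 142 → 44 → 40 → 50 → 2 → 4 → 16 → 8 → 2  — not base-7 happy
143: 143 → 49 → 1  — base-7 happy
144: 144 → 56 → 2 → 4 → 16 → 8 → 2  — not base-7 happy
145: 145 → 65 → 9 → 5 → 25 → 25  — not base-7 happy
146: 146 → 76 → 46 → 52 → 10 → 10  — not base-7 happy
base-7 happy: 143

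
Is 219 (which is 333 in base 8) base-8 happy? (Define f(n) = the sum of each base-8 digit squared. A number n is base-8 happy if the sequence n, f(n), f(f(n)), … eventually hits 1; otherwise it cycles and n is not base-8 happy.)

base-8 happy

219 = (3,3,3)_8 → 3² + 3² + 3² = 9 + 9 + 9 = 27
27 = (3,3)_8 → 3² + 3² = 9 + 9 = 18
18 = (2,2)_8 → 2² + 2² = 4 + 4 = 8
8 = (1,0)_8 → 1² + 0² = 1 + 0 = 1  — reached 1.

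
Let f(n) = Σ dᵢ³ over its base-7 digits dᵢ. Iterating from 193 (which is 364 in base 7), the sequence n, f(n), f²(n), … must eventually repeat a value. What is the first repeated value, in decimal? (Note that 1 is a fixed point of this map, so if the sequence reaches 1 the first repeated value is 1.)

1

193 = (3,6,4)_7 → 3³ + 6³ + 4³ = 307
307 = (6,1,6)_7 → 6³ + 1³ + 6³ = 433
433 = (1,1,5,6)_7 → 1³ + 1³ + 5³ + 6³ = 343
343 = (1,0,0,0)_7 → 1³ + 0³ + 0³ + 0³ = 1  — reached the fixed point 1.
1 → 1, so 1 is the first repeated value.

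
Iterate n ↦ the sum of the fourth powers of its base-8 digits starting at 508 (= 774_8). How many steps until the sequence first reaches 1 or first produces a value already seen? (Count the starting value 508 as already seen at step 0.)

14

508 = (7,7,4)_8 → 7⁴ + 7⁴ + 4⁴ = 5058
5058 = (1,1,7,0,2)_8 → 1⁴ + 1⁴ + 7⁴ + 0⁴ + 2⁴ = 2419
2419 = (4,5,6,3)_8 → 4⁴ + 5⁴ + 6⁴ + 3⁴ = 2258
2258 = (4,3,2,2)_8 → 4⁴ + 3⁴ + 2⁴ + 2⁴ = 369
369 = (5,6,1)_8 → 5⁴ + 6⁴ + 1⁴ = 1922
1922 = (3,6,0,2)_8 → 3⁴ + 6⁴ + 0⁴ + 2⁴ = 1393
1393 = (2,5,6,1)_8 → 2⁴ + 5⁴ + 6⁴ + 1⁴ = 1938
1938 = (3,6,2,2)_8 → 3⁴ + 6⁴ + 2⁴ + 2⁴ = 1409
1409 = (2,6,0,1)_8 → 2⁴ + 6⁴ + 0⁴ + 1⁴ = 1313
1313 = (2,4,4,1)_8 → 2⁴ + 4⁴ + 4⁴ + 1⁴ = 529
529 = (1,0,2,1)_8 → 1⁴ + 0⁴ + 2⁴ + 1⁴ = 18
18 = (2,2)_8 → 2⁴ + 2⁴ = 32
32 = (4,0)_8 → 4⁴ + 0⁴ = 256
256 = (4,0,0)_8 → 4⁴ + 0⁴ + 0⁴ = 256  — 256 repeats.
That took 14 steps.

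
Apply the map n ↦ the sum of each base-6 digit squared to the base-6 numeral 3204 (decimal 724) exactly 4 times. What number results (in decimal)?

724 = (3,2,0,4)_6 → 3² + 2² + 0² + 4² = 9 + 4 + 0 + 16 = 29
29 = (4,5)_6 → 4² + 5² = 16 + 25 = 41
41 = (1,0,5)_6 → 1² + 0² + 5² = 1 + 0 + 25 = 26
26 = (4,2)_6 → 4² + 2² = 16 + 4 = 20

20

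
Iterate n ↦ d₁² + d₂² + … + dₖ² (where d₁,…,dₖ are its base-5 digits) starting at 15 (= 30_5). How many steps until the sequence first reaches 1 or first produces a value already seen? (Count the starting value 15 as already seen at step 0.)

15 = (3,0)_5 → 3² + 0² = 9
9 = (1,4)_5 → 1² + 4² = 17
17 = (3,2)_5 → 3² + 2² = 13
13 = (2,3)_5 → 2² + 3² = 13  — 13 repeats.
That took 4 steps.

4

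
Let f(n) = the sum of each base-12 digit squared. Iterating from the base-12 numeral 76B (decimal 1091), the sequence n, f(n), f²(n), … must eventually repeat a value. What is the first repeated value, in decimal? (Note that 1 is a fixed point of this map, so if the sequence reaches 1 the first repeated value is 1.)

1091 = (7,6,11)_12 → 206
206 = (1,5,2)_12 → 30
30 = (2,6)_12 → 40
40 = (3,4)_12 → 25
25 = (2,1)_12 → 5
5 = (5)_12 → 25  — 25 already appeared earlier.

25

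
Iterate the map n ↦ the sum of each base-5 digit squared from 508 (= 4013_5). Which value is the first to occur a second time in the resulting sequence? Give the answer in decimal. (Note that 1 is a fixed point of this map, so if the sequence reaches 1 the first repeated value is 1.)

508 = (4,0,1,3)_5 → 4² + 0² + 1² + 3² = 16 + 0 + 1 + 9 = 26
26 = (1,0,1)_5 → 1² + 0² + 1² = 1 + 0 + 1 = 2
2 = (2)_5 → 2² = 4
4 = (4)_5 → 4² = 16
16 = (3,1)_5 → 3² + 1² = 9 + 1 = 10
10 = (2,0)_5 → 2² + 0² = 4 + 0 = 4  — 4 already appeared earlier.

4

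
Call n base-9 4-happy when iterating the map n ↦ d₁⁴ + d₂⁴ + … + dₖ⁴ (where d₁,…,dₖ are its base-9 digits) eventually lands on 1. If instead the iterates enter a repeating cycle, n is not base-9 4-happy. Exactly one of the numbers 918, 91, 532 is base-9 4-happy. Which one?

91

918: 918 → 98 → 4098 → 1956 → 1394 → 8194 → 290 → 722 → 8208 → 114 → 1378 → 4098  — repeats 4098 (not base-9 4-happy)
91: 91 → 3 → 81 → 1  — reaches 1 (base-9 4-happy)
532: 532 → 1922 → 2562 → 2258 → 6578 → 4098 → 1956 → 1394 → 8194 → 290 → 722 → 8208 → 114 → 1378 → 4098  — repeats 4098 (not base-9 4-happy)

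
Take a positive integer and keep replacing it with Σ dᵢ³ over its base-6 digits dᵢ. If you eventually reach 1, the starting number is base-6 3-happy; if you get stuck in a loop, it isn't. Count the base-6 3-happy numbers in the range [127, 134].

127: 127 → 55 → 29 → 189 → 153 → 92 → 43 → 3 → 27 → 91 → 36 → 1  — base-6 3-happy
128: 128 → 62 → 73 → 9 → 28 → 128  — not base-6 3-happy
129: 129 → 81 → 36 → 1  — base-6 3-happy
130: 130 → 118 → 92 → 43 → 3 → 27 → 91 → 36 → 1  — base-6 3-happy
131: 131 → 179 → 314 → 81 → 36 → 1  — base-6 3-happy
132: 132 → 91 → 36 → 1  — base-6 3-happy
133: 133 → 92 → 43 → 3 → 27 → 91 → 36 → 1  — base-6 3-happy
134: 134 → 99 → 99  — not base-6 3-happy
base-6 3-happy: 127, 129, 130, 131, 132, 133

6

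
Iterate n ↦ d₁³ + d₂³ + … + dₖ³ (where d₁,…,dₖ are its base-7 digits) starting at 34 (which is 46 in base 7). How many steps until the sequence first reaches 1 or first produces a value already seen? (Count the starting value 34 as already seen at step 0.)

3

34 = (4,6)_7 → 280
280 = (5,5,0)_7 → 250
250 = (5,0,5)_7 → 250  — 250 repeats.
That took 3 steps.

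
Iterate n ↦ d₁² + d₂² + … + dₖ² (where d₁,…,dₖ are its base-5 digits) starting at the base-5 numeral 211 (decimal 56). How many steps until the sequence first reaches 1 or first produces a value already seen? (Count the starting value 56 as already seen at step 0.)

56 = (2,1,1)_5 → 6
6 = (1,1)_5 → 2
2 = (2)_5 → 4
4 = (4)_5 → 16
16 = (3,1)_5 → 10
10 = (2,0)_5 → 4  — 4 repeats.
That took 6 steps.

6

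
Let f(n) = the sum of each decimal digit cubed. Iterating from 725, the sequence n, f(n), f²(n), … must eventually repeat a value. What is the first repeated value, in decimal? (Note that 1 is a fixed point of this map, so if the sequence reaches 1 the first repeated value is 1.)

371

725 → 7³ + 2³ + 5³ = 343 + 8 + 125 = 476
476 → 4³ + 7³ + 6³ = 64 + 343 + 216 = 623
623 → 6³ + 2³ + 3³ = 216 + 8 + 27 = 251
251 → 2³ + 5³ + 1³ = 8 + 125 + 1 = 134
134 → 1³ + 3³ + 4³ = 1 + 27 + 64 = 92
92 → 9³ + 2³ = 729 + 8 = 737
737 → 7³ + 3³ + 7³ = 343 + 27 + 343 = 713
713 → 7³ + 1³ + 3³ = 343 + 1 + 27 = 371
371 → 3³ + 7³ + 1³ = 27 + 343 + 1 = 371  — 371 already appeared earlier.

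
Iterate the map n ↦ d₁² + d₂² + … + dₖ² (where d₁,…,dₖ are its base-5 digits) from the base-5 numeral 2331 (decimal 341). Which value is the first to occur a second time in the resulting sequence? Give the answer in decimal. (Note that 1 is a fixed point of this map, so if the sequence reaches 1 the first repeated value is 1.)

341 = (2,3,3,1)_5 → 2² + 3² + 3² + 1² = 23
23 = (4,3)_5 → 4² + 3² = 25
25 = (1,0,0)_5 → 1² + 0² + 0² = 1  — reached the fixed point 1.
1 → 1, so 1 is the first repeated value.

1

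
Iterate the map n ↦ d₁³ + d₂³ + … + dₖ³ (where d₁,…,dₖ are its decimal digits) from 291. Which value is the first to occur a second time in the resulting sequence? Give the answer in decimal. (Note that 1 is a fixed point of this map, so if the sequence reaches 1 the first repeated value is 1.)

153

291 → 2³ + 9³ + 1³ = 738
738 → 7³ + 3³ + 8³ = 882
882 → 8³ + 8³ + 2³ = 1032
1032 → 1³ + 0³ + 3³ + 2³ = 36
36 → 3³ + 6³ = 243
243 → 2³ + 4³ + 3³ = 99
99 → 9³ + 9³ = 1458
1458 → 1³ + 4³ + 5³ + 8³ = 702
702 → 7³ + 0³ + 2³ = 351
351 → 3³ + 5³ + 1³ = 153
153 → 1³ + 5³ + 3³ = 153  — 153 already appeared earlier.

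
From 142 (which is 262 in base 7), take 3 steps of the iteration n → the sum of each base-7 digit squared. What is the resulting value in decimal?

50

142 = (2,6,2)_7 → 2² + 6² + 2² = 44
44 = (6,2)_7 → 6² + 2² = 40
40 = (5,5)_7 → 5² + 5² = 50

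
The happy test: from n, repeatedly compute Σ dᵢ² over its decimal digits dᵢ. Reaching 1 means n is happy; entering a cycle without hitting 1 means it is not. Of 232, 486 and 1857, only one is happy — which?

1857

232: 232 → 17 → 50 → 25 → 29 → 85 → 89 → 145 → 42 → 20 → 4 → 16 → 37 → 58 → 89  — repeats 89 (not happy)
486: 486 → 116 → 38 → 73 → 58 → 89 → 145 → 42 → 20 → 4 → 16 → 37 → 58  — repeats 58 (not happy)
1857: 1857 → 139 → 91 → 82 → 68 → 100 → 1  — reaches 1 (happy)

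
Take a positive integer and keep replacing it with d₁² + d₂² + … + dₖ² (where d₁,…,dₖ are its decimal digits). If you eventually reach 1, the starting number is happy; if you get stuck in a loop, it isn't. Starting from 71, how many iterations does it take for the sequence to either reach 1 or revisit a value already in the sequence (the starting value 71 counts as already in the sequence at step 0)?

13

71 → 7² + 1² = 49 + 1 = 50
50 → 5² + 0² = 25 + 0 = 25
25 → 2² + 5² = 4 + 25 = 29
29 → 2² + 9² = 4 + 81 = 85
85 → 8² + 5² = 64 + 25 = 89
89 → 8² + 9² = 64 + 81 = 145
145 → 1² + 4² + 5² = 1 + 16 + 25 = 42
42 → 4² + 2² = 16 + 4 = 20
20 → 2² + 0² = 4 + 0 = 4
4 → 4² = 16
16 → 1² + 6² = 1 + 36 = 37
37 → 3² + 7² = 9 + 49 = 58
58 → 5² + 8² = 25 + 64 = 89  — 89 repeats.
That took 13 steps.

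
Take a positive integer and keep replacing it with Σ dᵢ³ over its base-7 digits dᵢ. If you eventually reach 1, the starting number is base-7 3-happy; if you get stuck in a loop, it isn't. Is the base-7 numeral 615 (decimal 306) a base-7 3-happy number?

306 = (6,1,5)_7 → 342
342 = (6,6,6)_7 → 648
648 = (1,6,1,4)_7 → 282
282 = (5,5,2)_7 → 258
258 = (5,1,6)_7 → 342  — 342 already seen; the sequence cycles without reaching 1.

not base-7 3-happy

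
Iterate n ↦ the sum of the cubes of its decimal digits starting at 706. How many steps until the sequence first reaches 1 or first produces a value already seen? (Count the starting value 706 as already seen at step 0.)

8

706 → 559
559 → 979
979 → 1801
1801 → 514
514 → 190
190 → 730
730 → 370
370 → 370  — 370 repeats.
That took 8 steps.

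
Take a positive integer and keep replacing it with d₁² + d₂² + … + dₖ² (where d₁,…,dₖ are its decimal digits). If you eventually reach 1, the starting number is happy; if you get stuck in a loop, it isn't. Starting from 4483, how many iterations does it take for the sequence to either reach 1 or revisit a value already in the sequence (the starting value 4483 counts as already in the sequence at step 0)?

4483 → 4² + 4² + 8² + 3² = 16 + 16 + 64 + 9 = 105
105 → 1² + 0² + 5² = 1 + 0 + 25 = 26
26 → 2² + 6² = 4 + 36 = 40
40 → 4² + 0² = 16 + 0 = 16
16 → 1² + 6² = 1 + 36 = 37
37 → 3² + 7² = 9 + 49 = 58
58 → 5² + 8² = 25 + 64 = 89
89 → 8² + 9² = 64 + 81 = 145
145 → 1² + 4² + 5² = 1 + 16 + 25 = 42
42 → 4² + 2² = 16 + 4 = 20
20 → 2² + 0² = 4 + 0 = 4
4 → 4² = 16  — 16 repeats.
That took 12 steps.

12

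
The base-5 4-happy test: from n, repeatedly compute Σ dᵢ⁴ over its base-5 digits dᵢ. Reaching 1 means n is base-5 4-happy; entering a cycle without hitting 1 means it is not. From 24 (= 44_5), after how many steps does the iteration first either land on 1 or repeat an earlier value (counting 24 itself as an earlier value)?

24 = (4,4)_5 → 4⁴ + 4⁴ = 256 + 256 = 512
512 = (4,0,2,2)_5 → 4⁴ + 0⁴ + 2⁴ + 2⁴ = 256 + 0 + 16 + 16 = 288
288 = (2,1,2,3)_5 → 2⁴ + 1⁴ + 2⁴ + 3⁴ = 16 + 1 + 16 + 81 = 114
114 = (4,2,4)_5 → 4⁴ + 2⁴ + 4⁴ = 256 + 16 + 256 = 528
528 = (4,1,0,3)_5 → 4⁴ + 1⁴ + 0⁴ + 3⁴ = 256 + 1 + 0 + 81 = 338
338 = (2,3,2,3)_5 → 2⁴ + 3⁴ + 2⁴ + 3⁴ = 16 + 81 + 16 + 81 = 194
194 = (1,2,3,4)_5 → 1⁴ + 2⁴ + 3⁴ + 4⁴ = 1 + 16 + 81 + 256 = 354
354 = (2,4,0,4)_5 → 2⁴ + 4⁴ + 0⁴ + 4⁴ = 16 + 256 + 0 + 256 = 528  — 528 repeats.
That took 8 steps.

8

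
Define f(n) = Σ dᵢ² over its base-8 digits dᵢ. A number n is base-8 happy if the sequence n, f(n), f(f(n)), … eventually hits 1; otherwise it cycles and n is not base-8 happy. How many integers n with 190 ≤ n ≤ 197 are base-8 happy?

190: 190 → 89 → 11 → 10 → 5 → 25 → 10  — not base-8 happy
191: 191 → 102 → 53 → 61 → 74 → 6 → 36 → 32 → 16 → 4 → 16  — not base-8 happy
192: 192 → 9 → 2 → 4 → 16 → 4  — not base-8 happy
193: 193 → 10 → 5 → 25 → 10  — not base-8 happy
194: 194 → 13 → 26 → 13  — not base-8 happy
195: 195 → 18 → 8 → 1  — base-8 happy
196: 196 → 25 → 10 → 5 → 25  — not base-8 happy
197: 197 → 34 → 20 → 20  — not base-8 happy
base-8 happy: 195

1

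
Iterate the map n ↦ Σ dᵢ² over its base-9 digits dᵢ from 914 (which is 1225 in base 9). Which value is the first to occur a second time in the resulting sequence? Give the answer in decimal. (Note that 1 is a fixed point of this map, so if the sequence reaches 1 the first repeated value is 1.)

914 = (1,2,2,5)_9 → 1² + 2² + 2² + 5² = 34
34 = (3,7)_9 → 3² + 7² = 58
58 = (6,4)_9 → 6² + 4² = 52
52 = (5,7)_9 → 5² + 7² = 74
74 = (8,2)_9 → 8² + 2² = 68
68 = (7,5)_9 → 7² + 5² = 74  — 74 already appeared earlier.

74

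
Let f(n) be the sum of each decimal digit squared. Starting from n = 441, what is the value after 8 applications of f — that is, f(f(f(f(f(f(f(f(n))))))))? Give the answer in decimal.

441 → 33
33 → 18
18 → 65
65 → 61
61 → 37
37 → 58
58 → 89
89 → 145

145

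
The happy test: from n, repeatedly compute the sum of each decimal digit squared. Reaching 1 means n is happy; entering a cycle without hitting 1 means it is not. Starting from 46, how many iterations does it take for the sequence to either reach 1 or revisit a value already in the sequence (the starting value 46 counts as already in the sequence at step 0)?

46 → 4² + 6² = 52
52 → 5² + 2² = 29
29 → 2² + 9² = 85
85 → 8² + 5² = 89
89 → 8² + 9² = 145
145 → 1² + 4² + 5² = 42
42 → 4² + 2² = 20
20 → 2² + 0² = 4
4 → 4² = 16
16 → 1² + 6² = 37
37 → 3² + 7² = 58
58 → 5² + 8² = 89  — 89 repeats.
That took 12 steps.

12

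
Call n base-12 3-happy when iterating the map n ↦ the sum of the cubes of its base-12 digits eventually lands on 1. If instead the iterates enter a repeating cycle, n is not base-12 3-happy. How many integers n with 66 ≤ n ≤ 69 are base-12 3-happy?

66: 66 → 341 → 197 → 190 → 1028 → 856 → 1520 → 1728 → 1  (reaches 1)
67: 67 → 468 → 54 → 280 → 1396 → 1305 → 1458 → 1217 → 762 → 368 → 736 → 190 → 1028 → 856 → 1520 → 1728 → 1  (reaches 1)
68: 68 → 637 → 190 → 1028 → 856 → 1520 → 1728 → 1  (reaches 1)
69: 69 → 854 → 1464 → 1008 → 343 → 415 → 1351 → 1136 → 1855 → 1344 → 793 → 342 → 288 → 8 → 512 → 755 → 1464  (repeats 1464)
base-12 3-happy: 66, 67, 68

3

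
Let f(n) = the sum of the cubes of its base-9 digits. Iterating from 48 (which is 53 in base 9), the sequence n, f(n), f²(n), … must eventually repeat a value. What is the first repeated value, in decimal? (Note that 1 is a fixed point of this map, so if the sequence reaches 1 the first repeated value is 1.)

48 = (5,3)_9 → 5³ + 3³ = 152
152 = (1,7,8)_9 → 1³ + 7³ + 8³ = 856
856 = (1,1,5,1)_9 → 1³ + 1³ + 5³ + 1³ = 128
128 = (1,5,2)_9 → 1³ + 5³ + 2³ = 134
134 = (1,5,8)_9 → 1³ + 5³ + 8³ = 638
638 = (7,7,8)_9 → 7³ + 7³ + 8³ = 1198
1198 = (1,5,7,1)_9 → 1³ + 5³ + 7³ + 1³ = 470
470 = (5,7,2)_9 → 5³ + 7³ + 2³ = 476
476 = (5,7,8)_9 → 5³ + 7³ + 8³ = 980
980 = (1,3,0,8)_9 → 1³ + 3³ + 0³ + 8³ = 540
540 = (6,6,0)_9 → 6³ + 6³ + 0³ = 432
432 = (5,3,0)_9 → 5³ + 3³ + 0³ = 152  — 152 already appeared earlier.

152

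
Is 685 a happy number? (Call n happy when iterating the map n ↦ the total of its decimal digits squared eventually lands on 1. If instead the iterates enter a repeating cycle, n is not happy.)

685 → 6² + 8² + 5² = 36 + 64 + 25 = 125
125 → 1² + 2² + 5² = 1 + 4 + 25 = 30
30 → 3² + 0² = 9 + 0 = 9
9 → 9² = 81
81 → 8² + 1² = 64 + 1 = 65
65 → 6² + 5² = 36 + 25 = 61
61 → 6² + 1² = 36 + 1 = 37
37 → 3² + 7² = 9 + 49 = 58
58 → 5² + 8² = 25 + 64 = 89
89 → 8² + 9² = 64 + 81 = 145
145 → 1² + 4² + 5² = 1 + 16 + 25 = 42
42 → 4² + 2² = 16 + 4 = 20
20 → 2² + 0² = 4 + 0 = 4
4 → 4² = 16
16 → 1² + 6² = 1 + 36 = 37  — 37 already seen; the sequence cycles without reaching 1.

not happy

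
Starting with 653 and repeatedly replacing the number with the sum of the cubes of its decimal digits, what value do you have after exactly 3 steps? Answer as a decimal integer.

653 → 6³ + 5³ + 3³ = 368
368 → 3³ + 6³ + 8³ = 755
755 → 7³ + 5³ + 5³ = 593

593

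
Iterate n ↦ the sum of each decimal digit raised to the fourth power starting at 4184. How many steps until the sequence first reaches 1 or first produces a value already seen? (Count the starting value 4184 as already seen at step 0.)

4184 → 4⁴ + 1⁴ + 8⁴ + 4⁴ = 256 + 1 + 4096 + 256 = 4609
4609 → 4⁴ + 6⁴ + 0⁴ + 9⁴ = 256 + 1296 + 0 + 6561 = 8113
8113 → 8⁴ + 1⁴ + 1⁴ + 3⁴ = 4096 + 1 + 1 + 81 = 4179
4179 → 4⁴ + 1⁴ + 7⁴ + 9⁴ = 256 + 1 + 2401 + 6561 = 9219
9219 → 9⁴ + 2⁴ + 1⁴ + 9⁴ = 6561 + 16 + 1 + 6561 = 13139
13139 → 1⁴ + 3⁴ + 1⁴ + 3⁴ + 9⁴ = 1 + 81 + 1 + 81 + 6561 = 6725
6725 → 6⁴ + 7⁴ + 2⁴ + 5⁴ = 1296 + 2401 + 16 + 625 = 4338
4338 → 4⁴ + 3⁴ + 3⁴ + 8⁴ = 256 + 81 + 81 + 4096 = 4514
4514 → 4⁴ + 5⁴ + 1⁴ + 4⁴ = 256 + 625 + 1 + 256 = 1138
1138 → 1⁴ + 1⁴ + 3⁴ + 8⁴ = 1 + 1 + 81 + 4096 = 4179  — 4179 repeats.
That took 10 steps.

10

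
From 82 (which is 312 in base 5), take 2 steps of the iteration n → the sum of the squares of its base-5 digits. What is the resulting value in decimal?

20

82 = (3,1,2)_5 → 3² + 1² + 2² = 14
14 = (2,4)_5 → 2² + 4² = 20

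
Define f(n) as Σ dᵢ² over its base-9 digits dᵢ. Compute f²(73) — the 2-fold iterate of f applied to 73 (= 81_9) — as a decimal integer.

53

73 = (8,1)_9 → 8² + 1² = 65
65 = (7,2)_9 → 7² + 2² = 53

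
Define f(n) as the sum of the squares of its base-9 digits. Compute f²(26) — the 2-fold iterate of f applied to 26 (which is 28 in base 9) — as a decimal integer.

26 = (2,8)_9 → 2² + 8² = 68
68 = (7,5)_9 → 7² + 5² = 74

74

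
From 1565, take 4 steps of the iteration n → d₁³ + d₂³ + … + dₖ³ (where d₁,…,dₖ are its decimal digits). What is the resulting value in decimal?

1565 → 1³ + 5³ + 6³ + 5³ = 1 + 125 + 216 + 125 = 467
467 → 4³ + 6³ + 7³ = 64 + 216 + 343 = 623
623 → 6³ + 2³ + 3³ = 216 + 8 + 27 = 251
251 → 2³ + 5³ + 1³ = 8 + 125 + 1 = 134

134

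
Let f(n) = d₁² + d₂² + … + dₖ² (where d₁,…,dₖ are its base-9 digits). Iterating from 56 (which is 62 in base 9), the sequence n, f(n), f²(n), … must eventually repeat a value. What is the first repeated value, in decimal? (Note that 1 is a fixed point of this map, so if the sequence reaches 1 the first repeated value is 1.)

56 = (6,2)_9 → 6² + 2² = 40
40 = (4,4)_9 → 4² + 4² = 32
32 = (3,5)_9 → 3² + 5² = 34
34 = (3,7)_9 → 3² + 7² = 58
58 = (6,4)_9 → 6² + 4² = 52
52 = (5,7)_9 → 5² + 7² = 74
74 = (8,2)_9 → 8² + 2² = 68
68 = (7,5)_9 → 7² + 5² = 74  — 74 already appeared earlier.

74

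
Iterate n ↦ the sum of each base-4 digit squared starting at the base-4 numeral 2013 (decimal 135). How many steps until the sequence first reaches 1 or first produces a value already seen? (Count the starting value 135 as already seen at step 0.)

6

135 = (2,0,1,3)_4 → 2² + 0² + 1² + 3² = 14
14 = (3,2)_4 → 3² + 2² = 13
13 = (3,1)_4 → 3² + 1² = 10
10 = (2,2)_4 → 2² + 2² = 8
8 = (2,0)_4 → 2² + 0² = 4
4 = (1,0)_4 → 1² + 0² = 1  — reached 1.
That took 6 steps.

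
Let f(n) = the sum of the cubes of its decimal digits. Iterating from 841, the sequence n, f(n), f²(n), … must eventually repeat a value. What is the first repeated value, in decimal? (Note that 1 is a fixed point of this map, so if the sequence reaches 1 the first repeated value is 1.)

370

841 → 8³ + 4³ + 1³ = 512 + 64 + 1 = 577
577 → 5³ + 7³ + 7³ = 125 + 343 + 343 = 811
811 → 8³ + 1³ + 1³ = 512 + 1 + 1 = 514
514 → 5³ + 1³ + 4³ = 125 + 1 + 64 = 190
190 → 1³ + 9³ + 0³ = 1 + 729 + 0 = 730
730 → 7³ + 3³ + 0³ = 343 + 27 + 0 = 370
370 → 3³ + 7³ + 0³ = 27 + 343 + 0 = 370  — 370 already appeared earlier.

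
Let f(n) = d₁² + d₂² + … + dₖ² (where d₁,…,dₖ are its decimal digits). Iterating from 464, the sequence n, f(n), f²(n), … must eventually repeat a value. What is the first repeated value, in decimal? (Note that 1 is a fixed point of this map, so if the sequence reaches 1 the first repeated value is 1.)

1

464 → 4² + 6² + 4² = 68
68 → 6² + 8² = 100
100 → 1² + 0² + 0² = 1  — reached the fixed point 1.
1 → 1, so 1 is the first repeated value.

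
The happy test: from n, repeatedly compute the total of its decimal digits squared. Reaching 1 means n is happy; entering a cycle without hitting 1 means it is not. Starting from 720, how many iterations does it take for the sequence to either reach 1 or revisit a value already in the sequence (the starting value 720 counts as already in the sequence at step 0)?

720 → 7² + 2² + 0² = 49 + 4 + 0 = 53
53 → 5² + 3² = 25 + 9 = 34
34 → 3² + 4² = 9 + 16 = 25
25 → 2² + 5² = 4 + 25 = 29
29 → 2² + 9² = 4 + 81 = 85
85 → 8² + 5² = 64 + 25 = 89
89 → 8² + 9² = 64 + 81 = 145
145 → 1² + 4² + 5² = 1 + 16 + 25 = 42
42 → 4² + 2² = 16 + 4 = 20
20 → 2² + 0² = 4 + 0 = 4
4 → 4² = 16
16 → 1² + 6² = 1 + 36 = 37
37 → 3² + 7² = 9 + 49 = 58
58 → 5² + 8² = 25 + 64 = 89  — 89 repeats.
That took 14 steps.

14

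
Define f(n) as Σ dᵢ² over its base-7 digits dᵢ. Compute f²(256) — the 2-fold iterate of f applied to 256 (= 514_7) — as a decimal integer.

256 = (5,1,4)_7 → 5² + 1² + 4² = 42
42 = (6,0)_7 → 6² + 0² = 36

36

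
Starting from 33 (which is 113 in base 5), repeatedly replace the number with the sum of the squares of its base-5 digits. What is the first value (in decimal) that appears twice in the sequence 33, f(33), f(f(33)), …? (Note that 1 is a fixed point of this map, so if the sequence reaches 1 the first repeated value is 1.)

1

33 = (1,1,3)_5 → 11
11 = (2,1)_5 → 5
5 = (1,0)_5 → 1  — reached the fixed point 1.
1 → 1, so 1 is the first repeated value.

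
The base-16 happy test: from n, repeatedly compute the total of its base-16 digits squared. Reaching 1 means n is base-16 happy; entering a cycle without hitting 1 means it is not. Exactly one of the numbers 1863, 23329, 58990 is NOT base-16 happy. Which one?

58990

1863: 1863 → 114 → 53 → 34 → 8 → 64 → 16 → 1  — reaches 1 (base-16 happy)
23329: 23329 → 151 → 130 → 68 → 32 → 4 → 16 → 1  — reaches 1 (base-16 happy)
58990: 58990 → 464 → 170 → 200 → 208 → 169 → 181 → 146 → 85 → 50 → 13 → 169  — repeats 169 (not base-16 happy)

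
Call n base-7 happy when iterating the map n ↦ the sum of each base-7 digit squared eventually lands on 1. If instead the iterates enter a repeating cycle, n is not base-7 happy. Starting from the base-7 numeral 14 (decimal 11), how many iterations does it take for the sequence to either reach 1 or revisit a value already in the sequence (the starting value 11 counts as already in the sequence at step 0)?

11 = (1,4)_7 → 1² + 4² = 1 + 16 = 17
17 = (2,3)_7 → 2² + 3² = 4 + 9 = 13
13 = (1,6)_7 → 1² + 6² = 1 + 36 = 37
37 = (5,2)_7 → 5² + 2² = 25 + 4 = 29
29 = (4,1)_7 → 4² + 1² = 16 + 1 = 17  — 17 repeats.
That took 5 steps.

5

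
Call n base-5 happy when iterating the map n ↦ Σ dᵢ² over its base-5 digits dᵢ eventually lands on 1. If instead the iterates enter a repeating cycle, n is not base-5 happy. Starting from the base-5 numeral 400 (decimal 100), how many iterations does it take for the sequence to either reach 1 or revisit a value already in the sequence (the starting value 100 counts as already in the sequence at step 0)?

100 = (4,0,0)_5 → 4² + 0² + 0² = 16 + 0 + 0 = 16
16 = (3,1)_5 → 3² + 1² = 9 + 1 = 10
10 = (2,0)_5 → 2² + 0² = 4 + 0 = 4
4 = (4)_5 → 4² = 16  — 16 repeats.
That took 4 steps.

4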